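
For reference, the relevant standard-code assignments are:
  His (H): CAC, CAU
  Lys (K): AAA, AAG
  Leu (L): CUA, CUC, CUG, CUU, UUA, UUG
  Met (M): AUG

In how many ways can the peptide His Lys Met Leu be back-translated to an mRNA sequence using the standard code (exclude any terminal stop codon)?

His: 2 codons.
Lys: 2 codons.
Met: 1 codon.
Leu: 6 codons.
2 × 2 × 1 × 6 = 24.

24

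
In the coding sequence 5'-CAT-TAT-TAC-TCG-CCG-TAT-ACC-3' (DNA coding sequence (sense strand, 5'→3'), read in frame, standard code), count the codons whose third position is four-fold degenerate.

3

Codon 1 CAT (His): third position 2-fold.
Codon 2 TAT (Tyr): third position 2-fold.
Codon 3 TAC (Tyr): third position 2-fold.
Codon 4 TCG (Ser): third position 4-fold.
Codon 5 CCG (Pro): third position 4-fold.
Codon 6 TAT (Tyr): third position 2-fold.
Codon 7 ACC (Thr): third position 4-fold.
Four-fold degenerate third positions: 3.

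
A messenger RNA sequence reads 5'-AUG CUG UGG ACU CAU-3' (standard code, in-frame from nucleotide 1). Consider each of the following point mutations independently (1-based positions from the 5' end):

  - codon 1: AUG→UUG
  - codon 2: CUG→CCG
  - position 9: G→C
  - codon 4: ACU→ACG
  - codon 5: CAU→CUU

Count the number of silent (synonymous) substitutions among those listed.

1

Codon 1: AUG (Met) → UUG (Leu) — missense.
Codon 2: CUG (Leu) → CCG (Pro) — missense.
Codon 3: UGG (Trp) → UGC (Cys) — missense.
Codon 4: ACU (Thr) → ACG (Thr) — synonymous.
Codon 5: CAU (His) → CUU (Leu) — missense.
Synonymous: 1 of 5.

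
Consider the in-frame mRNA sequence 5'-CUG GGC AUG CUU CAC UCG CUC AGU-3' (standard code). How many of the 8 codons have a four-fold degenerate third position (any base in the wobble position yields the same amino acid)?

Codon 1 CUG (Leu): third position 4-fold.
Codon 2 GGC (Gly): third position 4-fold.
Codon 3 AUG (Met): third position 1-fold.
Codon 4 CUU (Leu): third position 4-fold.
Codon 5 CAC (His): third position 2-fold.
Codon 6 UCG (Ser): third position 4-fold.
Codon 7 CUC (Leu): third position 4-fold.
Codon 8 AGU (Ser): third position 2-fold.
Four-fold degenerate third positions: 5.

5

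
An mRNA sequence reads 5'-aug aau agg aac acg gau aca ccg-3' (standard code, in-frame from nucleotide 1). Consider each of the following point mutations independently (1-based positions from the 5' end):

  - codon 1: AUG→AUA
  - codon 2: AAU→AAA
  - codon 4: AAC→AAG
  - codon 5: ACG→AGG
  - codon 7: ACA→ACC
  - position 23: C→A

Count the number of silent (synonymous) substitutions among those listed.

1

Codon 1: AUG (Met) → AUA (Ile) — missense.
Codon 2: AAU (Asn) → AAA (Lys) — missense.
Codon 4: AAC (Asn) → AAG (Lys) — missense.
Codon 5: ACG (Thr) → AGG (Arg) — missense.
Codon 7: ACA (Thr) → ACC (Thr) — synonymous.
Codon 8: CCG (Pro) → CAG (Gln) — missense.
Synonymous: 1 of 6.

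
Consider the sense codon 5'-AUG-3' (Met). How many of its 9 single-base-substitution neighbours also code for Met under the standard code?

0

Position 1: none → 0 synonymous.
Position 2: none → 0 synonymous.
Position 3: none → 0 synonymous.
Total: 0 + 0 + 0 = 0.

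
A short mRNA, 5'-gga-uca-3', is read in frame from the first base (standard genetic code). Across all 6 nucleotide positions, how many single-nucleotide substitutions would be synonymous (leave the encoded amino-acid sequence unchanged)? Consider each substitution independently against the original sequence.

6

Codon 1 (GGA, Gly): 3 synonymous substitutions.
Codon 2 (UCA, Ser): 3 synonymous substitutions.
Total: 3 + 3 = 6.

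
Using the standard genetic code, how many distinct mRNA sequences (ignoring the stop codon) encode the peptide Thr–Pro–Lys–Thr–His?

256

Thr: 4 codons.
Pro: 4 codons.
Lys: 2 codons.
Thr: 4 codons.
His: 2 codons.
4 × 4 × 2 × 4 × 2 = 256.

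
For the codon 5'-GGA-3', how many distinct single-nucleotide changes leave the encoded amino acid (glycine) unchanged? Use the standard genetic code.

Position 1: none → 0 synonymous.
Position 2: none → 0 synonymous.
Position 3: GGU, GGC, GGG → 3 synonymous.
Total: 0 + 0 + 3 = 3.

3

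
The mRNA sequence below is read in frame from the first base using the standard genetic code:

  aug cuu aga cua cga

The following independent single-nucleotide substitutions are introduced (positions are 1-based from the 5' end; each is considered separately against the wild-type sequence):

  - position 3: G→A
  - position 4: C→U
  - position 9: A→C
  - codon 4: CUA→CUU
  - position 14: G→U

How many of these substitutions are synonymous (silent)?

1

Codon 1: AUG (Met) → AUA (Ile) — missense.
Codon 2: CUU (Leu) → UUU (Phe) — missense.
Codon 3: AGA (Arg) → AGC (Ser) — missense.
Codon 4: CUA (Leu) → CUU (Leu) — synonymous.
Codon 5: CGA (Arg) → CUA (Leu) — missense.
Synonymous: 1 of 5.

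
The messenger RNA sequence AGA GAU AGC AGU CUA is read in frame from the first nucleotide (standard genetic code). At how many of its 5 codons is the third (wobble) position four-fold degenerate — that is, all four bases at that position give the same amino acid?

Codon 1 AGA (Arg): third position 2-fold.
Codon 2 GAU (Asp): third position 2-fold.
Codon 3 AGC (Ser): third position 2-fold.
Codon 4 AGU (Ser): third position 2-fold.
Codon 5 CUA (Leu): third position 4-fold.
Four-fold degenerate third positions: 1.

1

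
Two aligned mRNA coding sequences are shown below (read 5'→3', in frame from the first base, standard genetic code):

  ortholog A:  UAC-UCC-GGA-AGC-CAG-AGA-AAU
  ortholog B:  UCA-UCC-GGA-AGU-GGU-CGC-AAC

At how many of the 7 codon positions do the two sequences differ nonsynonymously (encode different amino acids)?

2

Codon 1: UAC Tyr / UCA Ser — nonsynonymous.
Codon 2: UCC Ser / UCC Ser — identical.
Codon 3: GGA Gly / GGA Gly — identical.
Codon 4: AGC Ser / AGU Ser — synonymous.
Codon 5: CAG Gln / GGU Gly — nonsynonymous.
Codon 6: AGA Arg / CGC Arg — synonymous.
Codon 7: AAU Asn / AAC Asn — synonymous.
Nonsynonymous differences: 2.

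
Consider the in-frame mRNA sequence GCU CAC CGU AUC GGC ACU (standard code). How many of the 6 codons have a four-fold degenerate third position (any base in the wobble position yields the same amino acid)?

Codon 1 GCU (Ala): third position 4-fold.
Codon 2 CAC (His): third position 2-fold.
Codon 3 CGU (Arg): third position 4-fold.
Codon 4 AUC (Ile): third position 3-fold.
Codon 5 GGC (Gly): third position 4-fold.
Codon 6 ACU (Thr): third position 4-fold.
Four-fold degenerate third positions: 4.

4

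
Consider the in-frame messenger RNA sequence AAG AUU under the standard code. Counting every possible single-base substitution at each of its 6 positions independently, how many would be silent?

3

Codon 1 (AAG, Lys): 1 synonymous substitution.
Codon 2 (AUU, Ile): 2 synonymous substitutions.
Total: 1 + 2 = 3.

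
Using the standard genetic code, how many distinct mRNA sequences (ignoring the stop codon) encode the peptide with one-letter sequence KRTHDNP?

1536

Lys: 2 codons.
Arg: 6 codons.
Thr: 4 codons.
His: 2 codons.
Asp: 2 codons.
Asn: 2 codons.
Pro: 4 codons.
2 × 6 × 4 × 2 × 2 × 2 × 4 = 1536.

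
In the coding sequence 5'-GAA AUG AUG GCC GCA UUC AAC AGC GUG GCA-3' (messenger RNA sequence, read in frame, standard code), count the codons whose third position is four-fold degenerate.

4

Codon 1 GAA (Glu): third position 2-fold.
Codon 2 AUG (Met): third position 1-fold.
Codon 3 AUG (Met): third position 1-fold.
Codon 4 GCC (Ala): third position 4-fold.
Codon 5 GCA (Ala): third position 4-fold.
Codon 6 UUC (Phe): third position 2-fold.
Codon 7 AAC (Asn): third position 2-fold.
Codon 8 AGC (Ser): third position 2-fold.
Codon 9 GUG (Val): third position 4-fold.
Codon 10 GCA (Ala): third position 4-fold.
Four-fold degenerate third positions: 4.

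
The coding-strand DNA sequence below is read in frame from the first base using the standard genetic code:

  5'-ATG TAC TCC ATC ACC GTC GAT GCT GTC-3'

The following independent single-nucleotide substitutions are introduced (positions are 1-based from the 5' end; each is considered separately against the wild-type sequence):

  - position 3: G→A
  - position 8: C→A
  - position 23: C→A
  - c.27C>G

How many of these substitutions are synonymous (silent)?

1

Codon 1: ATG (Met) → ATA (Ile) — missense.
Codon 3: TCC (Ser) → TAC (Tyr) — missense.
Codon 8: GCT (Ala) → GAT (Asp) — missense.
Codon 9: GTC (Val) → GTG (Val) — synonymous.
Synonymous: 1 of 4.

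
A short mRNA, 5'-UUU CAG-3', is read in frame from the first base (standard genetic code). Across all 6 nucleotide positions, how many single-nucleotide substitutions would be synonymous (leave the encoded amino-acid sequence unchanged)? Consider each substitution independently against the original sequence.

Codon 1 (UUU, Phe): 1 synonymous substitution.
Codon 2 (CAG, Gln): 1 synonymous substitution.
Total: 1 + 1 = 2.

2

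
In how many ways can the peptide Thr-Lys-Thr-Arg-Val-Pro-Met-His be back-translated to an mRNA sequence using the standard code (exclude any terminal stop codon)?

6144

Thr: 4 codons.
Lys: 2 codons.
Thr: 4 codons.
Arg: 6 codons.
Val: 4 codons.
Pro: 4 codons.
Met: 1 codon.
His: 2 codons.
4 × 2 × 4 × 6 × 4 × 4 × 1 × 2 = 6144.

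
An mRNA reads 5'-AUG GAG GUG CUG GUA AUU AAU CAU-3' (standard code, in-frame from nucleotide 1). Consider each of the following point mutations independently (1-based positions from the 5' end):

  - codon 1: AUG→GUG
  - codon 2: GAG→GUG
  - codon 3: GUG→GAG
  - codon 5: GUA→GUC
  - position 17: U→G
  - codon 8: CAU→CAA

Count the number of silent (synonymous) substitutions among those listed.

Codon 1: AUG (Met) → GUG (Val) — missense.
Codon 2: GAG (Glu) → GUG (Val) — missense.
Codon 3: GUG (Val) → GAG (Glu) — missense.
Codon 5: GUA (Val) → GUC (Val) — synonymous.
Codon 6: AUU (Ile) → AGU (Ser) — missense.
Codon 8: CAU (His) → CAA (Gln) — missense.
Synonymous: 1 of 6.

1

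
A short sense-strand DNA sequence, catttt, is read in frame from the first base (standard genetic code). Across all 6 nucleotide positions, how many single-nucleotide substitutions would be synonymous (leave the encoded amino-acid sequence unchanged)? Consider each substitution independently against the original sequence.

2

Codon 1 (CAT, His): 1 synonymous substitution.
Codon 2 (TTT, Phe): 1 synonymous substitution.
Total: 1 + 1 = 2.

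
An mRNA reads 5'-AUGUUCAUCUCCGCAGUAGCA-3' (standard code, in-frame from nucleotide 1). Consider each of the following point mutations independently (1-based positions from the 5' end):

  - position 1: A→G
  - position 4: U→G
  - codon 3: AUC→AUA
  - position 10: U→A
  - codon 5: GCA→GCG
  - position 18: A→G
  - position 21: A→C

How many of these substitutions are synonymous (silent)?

Codon 1: AUG (Met) → GUG (Val) — missense.
Codon 2: UUC (Phe) → GUC (Val) — missense.
Codon 3: AUC (Ile) → AUA (Ile) — synonymous.
Codon 4: UCC (Ser) → ACC (Thr) — missense.
Codon 5: GCA (Ala) → GCG (Ala) — synonymous.
Codon 6: GUA (Val) → GUG (Val) — synonymous.
Codon 7: GCA (Ala) → GCC (Ala) — synonymous.
Synonymous: 4 of 7.

4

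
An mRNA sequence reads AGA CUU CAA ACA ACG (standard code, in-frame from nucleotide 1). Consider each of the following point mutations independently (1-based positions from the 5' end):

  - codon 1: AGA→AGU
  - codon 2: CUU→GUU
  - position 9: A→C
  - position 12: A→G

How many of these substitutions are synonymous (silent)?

1

Codon 1: AGA (Arg) → AGU (Ser) — missense.
Codon 2: CUU (Leu) → GUU (Val) — missense.
Codon 3: CAA (Gln) → CAC (His) — missense.
Codon 4: ACA (Thr) → ACG (Thr) — synonymous.
Synonymous: 1 of 4.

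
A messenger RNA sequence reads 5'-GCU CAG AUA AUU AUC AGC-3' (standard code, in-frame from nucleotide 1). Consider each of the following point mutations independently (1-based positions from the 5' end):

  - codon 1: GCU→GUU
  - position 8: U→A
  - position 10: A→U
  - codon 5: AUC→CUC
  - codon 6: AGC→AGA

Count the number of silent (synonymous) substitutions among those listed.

Codon 1: GCU (Ala) → GUU (Val) — missense.
Codon 3: AUA (Ile) → AAA (Lys) — missense.
Codon 4: AUU (Ile) → UUU (Phe) — missense.
Codon 5: AUC (Ile) → CUC (Leu) — missense.
Codon 6: AGC (Ser) → AGA (Arg) — missense.
Synonymous: 0 of 5.

0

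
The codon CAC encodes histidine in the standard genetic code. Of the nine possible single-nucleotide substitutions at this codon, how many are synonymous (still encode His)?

1

Position 1: none → 0 synonymous.
Position 2: none → 0 synonymous.
Position 3: CAU → 1 synonymous.
Total: 0 + 0 + 1 = 1.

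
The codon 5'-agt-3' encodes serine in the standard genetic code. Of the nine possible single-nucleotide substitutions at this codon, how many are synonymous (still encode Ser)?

1

Position 1: none → 0 synonymous.
Position 2: none → 0 synonymous.
Position 3: AGC → 1 synonymous.
Total: 0 + 0 + 1 = 1.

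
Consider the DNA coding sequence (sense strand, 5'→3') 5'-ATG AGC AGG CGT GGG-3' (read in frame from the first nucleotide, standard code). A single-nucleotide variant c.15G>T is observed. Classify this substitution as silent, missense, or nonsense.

silent

Position 15 falls in codon 5: GGG → Gly.
After the substitution the codon is GGT → Gly.
Both encode Gly, so the change is synonymous.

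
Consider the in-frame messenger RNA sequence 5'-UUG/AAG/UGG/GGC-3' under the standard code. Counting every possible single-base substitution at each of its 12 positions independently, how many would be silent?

6

Codon 1 (UUG, Leu): 2 synonymous substitutions.
Codon 2 (AAG, Lys): 1 synonymous substitution.
Codon 3 (UGG, Trp): 0 synonymous substitutions.
Codon 4 (GGC, Gly): 3 synonymous substitutions.
Total: 2 + 1 + 0 + 3 = 6.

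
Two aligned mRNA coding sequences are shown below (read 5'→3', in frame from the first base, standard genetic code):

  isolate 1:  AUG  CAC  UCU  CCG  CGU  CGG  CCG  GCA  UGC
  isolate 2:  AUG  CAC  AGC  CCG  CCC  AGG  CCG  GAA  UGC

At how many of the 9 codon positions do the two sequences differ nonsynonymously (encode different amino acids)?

2

Codon 1: AUG Met / AUG Met — identical.
Codon 2: CAC His / CAC His — identical.
Codon 3: UCU Ser / AGC Ser — synonymous.
Codon 4: CCG Pro / CCG Pro — identical.
Codon 5: CGU Arg / CCC Pro — nonsynonymous.
Codon 6: CGG Arg / AGG Arg — synonymous.
Codon 7: CCG Pro / CCG Pro — identical.
Codon 8: GCA Ala / GAA Glu — nonsynonymous.
Codon 9: UGC Cys / UGC Cys — identical.
Nonsynonymous differences: 2.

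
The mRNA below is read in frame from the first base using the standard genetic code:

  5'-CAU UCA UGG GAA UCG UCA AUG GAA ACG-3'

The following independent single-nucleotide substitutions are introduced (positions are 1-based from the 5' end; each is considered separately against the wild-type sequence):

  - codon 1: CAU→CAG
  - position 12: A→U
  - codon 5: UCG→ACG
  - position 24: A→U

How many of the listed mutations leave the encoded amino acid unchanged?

Codon 1: CAU (His) → CAG (Gln) — missense.
Codon 4: GAA (Glu) → GAU (Asp) — missense.
Codon 5: UCG (Ser) → ACG (Thr) — missense.
Codon 8: GAA (Glu) → GAU (Asp) — missense.
Synonymous: 0 of 4.

0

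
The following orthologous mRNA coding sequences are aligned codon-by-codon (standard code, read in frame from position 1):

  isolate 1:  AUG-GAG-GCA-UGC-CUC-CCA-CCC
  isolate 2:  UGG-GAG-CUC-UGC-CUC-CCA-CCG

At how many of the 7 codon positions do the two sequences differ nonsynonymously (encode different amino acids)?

2

Codon 1: AUG Met / UGG Trp — nonsynonymous.
Codon 2: GAG Glu / GAG Glu — identical.
Codon 3: GCA Ala / CUC Leu — nonsynonymous.
Codon 4: UGC Cys / UGC Cys — identical.
Codon 5: CUC Leu / CUC Leu — identical.
Codon 6: CCA Pro / CCA Pro — identical.
Codon 7: CCC Pro / CCG Pro — synonymous.
Nonsynonymous differences: 2.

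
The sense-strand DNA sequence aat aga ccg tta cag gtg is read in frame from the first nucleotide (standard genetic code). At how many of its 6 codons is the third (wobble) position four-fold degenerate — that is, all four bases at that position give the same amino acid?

2

Codon 1 AAT (Asn): third position 2-fold.
Codon 2 AGA (Arg): third position 2-fold.
Codon 3 CCG (Pro): third position 4-fold.
Codon 4 TTA (Leu): third position 2-fold.
Codon 5 CAG (Gln): third position 2-fold.
Codon 6 GTG (Val): third position 4-fold.
Four-fold degenerate third positions: 2.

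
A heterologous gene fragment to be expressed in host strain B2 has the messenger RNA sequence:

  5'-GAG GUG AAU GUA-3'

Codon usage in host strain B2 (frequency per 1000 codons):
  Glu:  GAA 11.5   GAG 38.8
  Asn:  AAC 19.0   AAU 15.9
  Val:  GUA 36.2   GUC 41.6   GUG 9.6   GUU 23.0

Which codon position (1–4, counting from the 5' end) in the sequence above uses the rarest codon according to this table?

2

Codon 1 GAG (Glu): 38.8 per 1000.
Codon 2 GUG (Val): 9.6 per 1000.
Codon 3 AAU (Asn): 15.9 per 1000.
Codon 4 GUA (Val): 36.2 per 1000.
Lowest frequency is 9.6 at codon 2.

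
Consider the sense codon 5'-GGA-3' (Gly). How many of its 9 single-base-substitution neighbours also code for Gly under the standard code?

3

Position 1: none → 0 synonymous.
Position 2: none → 0 synonymous.
Position 3: GGU, GGC, GGG → 3 synonymous.
Total: 0 + 0 + 3 = 3.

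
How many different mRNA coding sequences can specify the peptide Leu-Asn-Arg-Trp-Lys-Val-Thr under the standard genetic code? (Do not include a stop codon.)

Leu: 6 codons.
Asn: 2 codons.
Arg: 6 codons.
Trp: 1 codon.
Lys: 2 codons.
Val: 4 codons.
Thr: 4 codons.
6 × 2 × 6 × 1 × 2 × 4 × 4 = 2304.

2304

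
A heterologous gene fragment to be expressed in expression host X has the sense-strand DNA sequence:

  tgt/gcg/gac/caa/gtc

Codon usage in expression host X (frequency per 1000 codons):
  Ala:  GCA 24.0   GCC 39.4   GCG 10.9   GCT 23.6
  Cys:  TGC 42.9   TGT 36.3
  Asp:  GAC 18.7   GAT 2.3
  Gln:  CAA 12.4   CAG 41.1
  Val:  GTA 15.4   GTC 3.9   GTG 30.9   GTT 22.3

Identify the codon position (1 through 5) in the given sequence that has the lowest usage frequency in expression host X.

5

Codon 1 TGT (Cys): 36.3 per 1000.
Codon 2 GCG (Ala): 10.9 per 1000.
Codon 3 GAC (Asp): 18.7 per 1000.
Codon 4 CAA (Gln): 12.4 per 1000.
Codon 5 GTC (Val): 3.9 per 1000.
Lowest frequency is 3.9 at codon 5.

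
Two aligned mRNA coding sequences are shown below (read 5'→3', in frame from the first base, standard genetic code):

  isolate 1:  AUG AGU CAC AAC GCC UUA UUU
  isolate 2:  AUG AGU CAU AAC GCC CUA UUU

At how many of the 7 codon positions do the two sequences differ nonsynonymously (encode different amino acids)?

Codon 1: AUG Met / AUG Met — identical.
Codon 2: AGU Ser / AGU Ser — identical.
Codon 3: CAC His / CAU His — synonymous.
Codon 4: AAC Asn / AAC Asn — identical.
Codon 5: GCC Ala / GCC Ala — identical.
Codon 6: UUA Leu / CUA Leu — synonymous.
Codon 7: UUU Phe / UUU Phe — identical.
Nonsynonymous differences: 0.

0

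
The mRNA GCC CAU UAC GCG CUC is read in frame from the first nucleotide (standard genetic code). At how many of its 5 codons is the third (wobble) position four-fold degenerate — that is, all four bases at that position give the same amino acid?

3

Codon 1 GCC (Ala): third position 4-fold.
Codon 2 CAU (His): third position 2-fold.
Codon 3 UAC (Tyr): third position 2-fold.
Codon 4 GCG (Ala): third position 4-fold.
Codon 5 CUC (Leu): third position 4-fold.
Four-fold degenerate third positions: 3.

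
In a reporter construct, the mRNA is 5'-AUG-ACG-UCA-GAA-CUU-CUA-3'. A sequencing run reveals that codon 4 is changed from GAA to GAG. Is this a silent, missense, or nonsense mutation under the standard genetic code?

silent

Position 12 falls in codon 4: GAA → Glu.
After the substitution the codon is GAG → Glu.
Both encode Glu, so the change is synonymous.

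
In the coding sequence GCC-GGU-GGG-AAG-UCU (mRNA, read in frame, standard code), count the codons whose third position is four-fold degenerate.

4

Codon 1 GCC (Ala): third position 4-fold.
Codon 2 GGU (Gly): third position 4-fold.
Codon 3 GGG (Gly): third position 4-fold.
Codon 4 AAG (Lys): third position 2-fold.
Codon 5 UCU (Ser): third position 4-fold.
Four-fold degenerate third positions: 4.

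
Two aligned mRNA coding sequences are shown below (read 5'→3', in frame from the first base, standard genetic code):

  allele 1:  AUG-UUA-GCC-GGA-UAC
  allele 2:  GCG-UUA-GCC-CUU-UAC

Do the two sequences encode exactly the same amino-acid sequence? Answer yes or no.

Codon 1: AUG Met / GCG Ala — nonsynonymous.
Codon 2: UUA Leu / UUA Leu — identical.
Codon 3: GCC Ala / GCC Ala — identical.
Codon 4: GGA Gly / CUU Leu — nonsynonymous.
Codon 5: UAC Tyr / UAC Tyr — identical.
Nonsynonymous differences: 2 → different protein.

no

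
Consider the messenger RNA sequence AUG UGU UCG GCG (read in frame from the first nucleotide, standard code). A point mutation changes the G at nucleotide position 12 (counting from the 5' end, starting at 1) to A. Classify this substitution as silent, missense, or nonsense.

silent

Position 12 falls in codon 4: GCG → Ala.
After the substitution the codon is GCA → Ala.
Both encode Ala, so the change is synonymous.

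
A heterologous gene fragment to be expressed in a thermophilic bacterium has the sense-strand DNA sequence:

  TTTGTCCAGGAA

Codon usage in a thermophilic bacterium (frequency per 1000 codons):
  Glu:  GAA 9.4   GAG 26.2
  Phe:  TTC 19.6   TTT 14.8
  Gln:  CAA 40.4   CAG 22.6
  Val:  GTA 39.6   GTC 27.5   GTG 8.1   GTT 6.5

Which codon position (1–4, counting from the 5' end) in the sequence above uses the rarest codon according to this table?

Codon 1 TTT (Phe): 14.8 per 1000.
Codon 2 GTC (Val): 27.5 per 1000.
Codon 3 CAG (Gln): 22.6 per 1000.
Codon 4 GAA (Glu): 9.4 per 1000.
Lowest frequency is 9.4 at codon 4.

4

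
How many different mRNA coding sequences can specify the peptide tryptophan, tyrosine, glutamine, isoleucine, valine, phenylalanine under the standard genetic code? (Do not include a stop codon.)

96

Trp: 1 codon.
Tyr: 2 codons.
Gln: 2 codons.
Ile: 3 codons.
Val: 4 codons.
Phe: 2 codons.
1 × 2 × 2 × 3 × 4 × 2 = 96.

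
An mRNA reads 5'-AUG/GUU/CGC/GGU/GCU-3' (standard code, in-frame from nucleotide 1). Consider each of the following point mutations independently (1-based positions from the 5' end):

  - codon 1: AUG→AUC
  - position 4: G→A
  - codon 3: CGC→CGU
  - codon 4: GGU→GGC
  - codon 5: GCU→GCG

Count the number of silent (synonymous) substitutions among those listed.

Codon 1: AUG (Met) → AUC (Ile) — missense.
Codon 2: GUU (Val) → AUU (Ile) — missense.
Codon 3: CGC (Arg) → CGU (Arg) — synonymous.
Codon 4: GGU (Gly) → GGC (Gly) — synonymous.
Codon 5: GCU (Ala) → GCG (Ala) — synonymous.
Synonymous: 3 of 5.

3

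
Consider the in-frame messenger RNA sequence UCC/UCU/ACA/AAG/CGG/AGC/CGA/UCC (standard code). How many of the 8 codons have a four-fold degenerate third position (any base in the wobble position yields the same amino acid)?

6

Codon 1 UCC (Ser): third position 4-fold.
Codon 2 UCU (Ser): third position 4-fold.
Codon 3 ACA (Thr): third position 4-fold.
Codon 4 AAG (Lys): third position 2-fold.
Codon 5 CGG (Arg): third position 4-fold.
Codon 6 AGC (Ser): third position 2-fold.
Codon 7 CGA (Arg): third position 4-fold.
Codon 8 UCC (Ser): third position 4-fold.
Four-fold degenerate third positions: 6.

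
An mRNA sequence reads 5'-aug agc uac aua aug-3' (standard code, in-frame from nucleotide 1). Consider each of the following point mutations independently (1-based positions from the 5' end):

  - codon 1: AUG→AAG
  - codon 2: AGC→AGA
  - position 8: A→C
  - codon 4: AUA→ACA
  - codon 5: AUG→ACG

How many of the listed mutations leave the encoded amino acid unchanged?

0

Codon 1: AUG (Met) → AAG (Lys) — missense.
Codon 2: AGC (Ser) → AGA (Arg) — missense.
Codon 3: UAC (Tyr) → UCC (Ser) — missense.
Codon 4: AUA (Ile) → ACA (Thr) — missense.
Codon 5: AUG (Met) → ACG (Thr) — missense.
Synonymous: 0 of 5.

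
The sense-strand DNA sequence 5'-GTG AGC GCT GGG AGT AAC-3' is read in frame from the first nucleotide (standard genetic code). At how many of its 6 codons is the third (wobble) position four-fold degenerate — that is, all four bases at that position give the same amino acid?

Codon 1 GTG (Val): third position 4-fold.
Codon 2 AGC (Ser): third position 2-fold.
Codon 3 GCT (Ala): third position 4-fold.
Codon 4 GGG (Gly): third position 4-fold.
Codon 5 AGT (Ser): third position 2-fold.
Codon 6 AAC (Asn): third position 2-fold.
Four-fold degenerate third positions: 3.

3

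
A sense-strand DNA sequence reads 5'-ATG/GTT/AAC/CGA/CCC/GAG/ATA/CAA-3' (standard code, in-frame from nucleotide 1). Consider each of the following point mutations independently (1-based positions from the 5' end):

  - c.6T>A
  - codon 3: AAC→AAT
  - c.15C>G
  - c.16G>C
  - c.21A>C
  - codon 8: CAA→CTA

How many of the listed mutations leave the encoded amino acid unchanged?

4

Codon 2: GTT (Val) → GTA (Val) — synonymous.
Codon 3: AAC (Asn) → AAT (Asn) — synonymous.
Codon 5: CCC (Pro) → CCG (Pro) — synonymous.
Codon 6: GAG (Glu) → CAG (Gln) — missense.
Codon 7: ATA (Ile) → ATC (Ile) — synonymous.
Codon 8: CAA (Gln) → CTA (Leu) — missense.
Synonymous: 4 of 6.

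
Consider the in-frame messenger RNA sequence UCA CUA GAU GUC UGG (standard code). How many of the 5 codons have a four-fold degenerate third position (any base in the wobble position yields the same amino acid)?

3

Codon 1 UCA (Ser): third position 4-fold.
Codon 2 CUA (Leu): third position 4-fold.
Codon 3 GAU (Asp): third position 2-fold.
Codon 4 GUC (Val): third position 4-fold.
Codon 5 UGG (Trp): third position 1-fold.
Four-fold degenerate third positions: 3.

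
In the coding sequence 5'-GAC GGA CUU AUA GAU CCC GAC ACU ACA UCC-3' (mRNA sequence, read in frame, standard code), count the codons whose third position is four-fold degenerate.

6

Codon 1 GAC (Asp): third position 2-fold.
Codon 2 GGA (Gly): third position 4-fold.
Codon 3 CUU (Leu): third position 4-fold.
Codon 4 AUA (Ile): third position 3-fold.
Codon 5 GAU (Asp): third position 2-fold.
Codon 6 CCC (Pro): third position 4-fold.
Codon 7 GAC (Asp): third position 2-fold.
Codon 8 ACU (Thr): third position 4-fold.
Codon 9 ACA (Thr): third position 4-fold.
Codon 10 UCC (Ser): third position 4-fold.
Four-fold degenerate third positions: 6.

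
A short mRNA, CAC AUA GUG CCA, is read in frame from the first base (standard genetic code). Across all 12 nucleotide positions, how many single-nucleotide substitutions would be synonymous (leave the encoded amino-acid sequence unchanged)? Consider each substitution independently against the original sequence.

Codon 1 (CAC, His): 1 synonymous substitution.
Codon 2 (AUA, Ile): 2 synonymous substitutions.
Codon 3 (GUG, Val): 3 synonymous substitutions.
Codon 4 (CCA, Pro): 3 synonymous substitutions.
Total: 1 + 2 + 3 + 3 = 9.

9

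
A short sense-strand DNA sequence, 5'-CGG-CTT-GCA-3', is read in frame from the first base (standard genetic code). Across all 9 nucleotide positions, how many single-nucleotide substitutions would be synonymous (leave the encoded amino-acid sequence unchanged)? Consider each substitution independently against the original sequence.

Codon 1 (CGG, Arg): 4 synonymous substitutions.
Codon 2 (CTT, Leu): 3 synonymous substitutions.
Codon 3 (GCA, Ala): 3 synonymous substitutions.
Total: 4 + 3 + 3 = 10.

10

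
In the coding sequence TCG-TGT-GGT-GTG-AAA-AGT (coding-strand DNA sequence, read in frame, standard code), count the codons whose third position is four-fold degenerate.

Codon 1 TCG (Ser): third position 4-fold.
Codon 2 TGT (Cys): third position 2-fold.
Codon 3 GGT (Gly): third position 4-fold.
Codon 4 GTG (Val): third position 4-fold.
Codon 5 AAA (Lys): third position 2-fold.
Codon 6 AGT (Ser): third position 2-fold.
Four-fold degenerate third positions: 3.

3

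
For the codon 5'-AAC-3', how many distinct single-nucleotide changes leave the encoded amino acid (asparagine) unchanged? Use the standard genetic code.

Position 1: none → 0 synonymous.
Position 2: none → 0 synonymous.
Position 3: AAU → 1 synonymous.
Total: 0 + 0 + 1 = 1.

1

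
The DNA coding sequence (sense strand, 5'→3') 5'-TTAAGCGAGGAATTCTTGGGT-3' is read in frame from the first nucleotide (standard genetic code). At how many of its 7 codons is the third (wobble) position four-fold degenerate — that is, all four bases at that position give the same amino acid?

Codon 1 TTA (Leu): third position 2-fold.
Codon 2 AGC (Ser): third position 2-fold.
Codon 3 GAG (Glu): third position 2-fold.
Codon 4 GAA (Glu): third position 2-fold.
Codon 5 TTC (Phe): third position 2-fold.
Codon 6 TTG (Leu): third position 2-fold.
Codon 7 GGT (Gly): third position 4-fold.
Four-fold degenerate third positions: 1.

1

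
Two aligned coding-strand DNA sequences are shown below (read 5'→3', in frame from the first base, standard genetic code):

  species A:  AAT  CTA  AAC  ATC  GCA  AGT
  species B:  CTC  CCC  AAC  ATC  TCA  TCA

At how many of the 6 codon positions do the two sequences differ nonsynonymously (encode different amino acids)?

3

Codon 1: AAT Asn / CTC Leu — nonsynonymous.
Codon 2: CTA Leu / CCC Pro — nonsynonymous.
Codon 3: AAC Asn / AAC Asn — identical.
Codon 4: ATC Ile / ATC Ile — identical.
Codon 5: GCA Ala / TCA Ser — nonsynonymous.
Codon 6: AGT Ser / TCA Ser — synonymous.
Nonsynonymous differences: 3.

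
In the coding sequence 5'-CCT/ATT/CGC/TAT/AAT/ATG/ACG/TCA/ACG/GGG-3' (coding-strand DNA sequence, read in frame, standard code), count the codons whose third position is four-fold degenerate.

Codon 1 CCT (Pro): third position 4-fold.
Codon 2 ATT (Ile): third position 3-fold.
Codon 3 CGC (Arg): third position 4-fold.
Codon 4 TAT (Tyr): third position 2-fold.
Codon 5 AAT (Asn): third position 2-fold.
Codon 6 ATG (Met): third position 1-fold.
Codon 7 ACG (Thr): third position 4-fold.
Codon 8 TCA (Ser): third position 4-fold.
Codon 9 ACG (Thr): third position 4-fold.
Codon 10 GGG (Gly): third position 4-fold.
Four-fold degenerate third positions: 6.

6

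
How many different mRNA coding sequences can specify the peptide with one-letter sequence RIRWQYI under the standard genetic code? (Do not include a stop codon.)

1296

Arg: 6 codons.
Ile: 3 codons.
Arg: 6 codons.
Trp: 1 codon.
Gln: 2 codons.
Tyr: 2 codons.
Ile: 3 codons.
6 × 3 × 6 × 1 × 2 × 2 × 3 = 1296.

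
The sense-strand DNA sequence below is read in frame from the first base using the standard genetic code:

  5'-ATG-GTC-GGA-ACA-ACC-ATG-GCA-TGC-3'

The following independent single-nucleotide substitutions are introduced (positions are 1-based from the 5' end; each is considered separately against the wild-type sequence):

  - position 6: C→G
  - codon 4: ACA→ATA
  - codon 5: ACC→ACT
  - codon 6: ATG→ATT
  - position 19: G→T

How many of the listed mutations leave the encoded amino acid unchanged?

Codon 2: GTC (Val) → GTG (Val) — synonymous.
Codon 4: ACA (Thr) → ATA (Ile) — missense.
Codon 5: ACC (Thr) → ACT (Thr) — synonymous.
Codon 6: ATG (Met) → ATT (Ile) — missense.
Codon 7: GCA (Ala) → TCA (Ser) — missense.
Synonymous: 2 of 5.

2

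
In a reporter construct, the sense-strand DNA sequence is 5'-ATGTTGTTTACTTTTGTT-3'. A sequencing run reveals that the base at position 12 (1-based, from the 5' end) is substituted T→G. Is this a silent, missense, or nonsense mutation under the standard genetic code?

Position 12 falls in codon 4: ACT → Thr.
After the substitution the codon is ACG → Thr.
Both encode Thr, so the change is synonymous.

silent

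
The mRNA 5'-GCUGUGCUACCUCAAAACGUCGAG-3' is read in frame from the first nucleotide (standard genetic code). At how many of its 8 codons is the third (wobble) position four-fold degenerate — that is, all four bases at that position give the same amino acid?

Codon 1 GCU (Ala): third position 4-fold.
Codon 2 GUG (Val): third position 4-fold.
Codon 3 CUA (Leu): third position 4-fold.
Codon 4 CCU (Pro): third position 4-fold.
Codon 5 CAA (Gln): third position 2-fold.
Codon 6 AAC (Asn): third position 2-fold.
Codon 7 GUC (Val): third position 4-fold.
Codon 8 GAG (Glu): third position 2-fold.
Four-fold degenerate third positions: 5.

5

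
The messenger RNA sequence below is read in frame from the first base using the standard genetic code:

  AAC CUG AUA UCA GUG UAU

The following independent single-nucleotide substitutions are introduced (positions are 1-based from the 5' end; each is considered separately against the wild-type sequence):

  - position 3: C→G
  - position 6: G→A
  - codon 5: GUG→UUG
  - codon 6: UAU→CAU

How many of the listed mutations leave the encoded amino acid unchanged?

1

Codon 1: AAC (Asn) → AAG (Lys) — missense.
Codon 2: CUG (Leu) → CUA (Leu) — synonymous.
Codon 5: GUG (Val) → UUG (Leu) — missense.
Codon 6: UAU (Tyr) → CAU (His) — missense.
Synonymous: 1 of 4.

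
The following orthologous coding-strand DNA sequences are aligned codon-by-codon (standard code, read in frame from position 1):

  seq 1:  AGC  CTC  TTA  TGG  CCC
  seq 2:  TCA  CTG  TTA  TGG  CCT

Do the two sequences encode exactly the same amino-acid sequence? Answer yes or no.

yes

Codon 1: AGC Ser / TCA Ser — synonymous.
Codon 2: CTC Leu / CTG Leu — synonymous.
Codon 3: TTA Leu / TTA Leu — identical.
Codon 4: TGG Trp / TGG Trp — identical.
Codon 5: CCC Pro / CCT Pro — synonymous.
Nonsynonymous differences: 0 → same protein.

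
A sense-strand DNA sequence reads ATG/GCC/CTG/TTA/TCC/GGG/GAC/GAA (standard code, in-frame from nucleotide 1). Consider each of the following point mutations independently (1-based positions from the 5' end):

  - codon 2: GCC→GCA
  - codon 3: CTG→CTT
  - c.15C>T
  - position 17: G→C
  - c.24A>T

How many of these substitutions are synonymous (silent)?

3

Codon 2: GCC (Ala) → GCA (Ala) — synonymous.
Codon 3: CTG (Leu) → CTT (Leu) — synonymous.
Codon 5: TCC (Ser) → TCT (Ser) — synonymous.
Codon 6: GGG (Gly) → GCG (Ala) — missense.
Codon 8: GAA (Glu) → GAT (Asp) — missense.
Synonymous: 3 of 5.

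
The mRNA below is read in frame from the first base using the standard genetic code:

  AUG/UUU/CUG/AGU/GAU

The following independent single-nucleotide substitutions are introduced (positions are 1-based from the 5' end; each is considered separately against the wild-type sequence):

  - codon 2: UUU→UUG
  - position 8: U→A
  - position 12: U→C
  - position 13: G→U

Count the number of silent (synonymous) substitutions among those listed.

Codon 2: UUU (Phe) → UUG (Leu) — missense.
Codon 3: CUG (Leu) → CAG (Gln) — missense.
Codon 4: AGU (Ser) → AGC (Ser) — synonymous.
Codon 5: GAU (Asp) → UAU (Tyr) — missense.
Synonymous: 1 of 4.

1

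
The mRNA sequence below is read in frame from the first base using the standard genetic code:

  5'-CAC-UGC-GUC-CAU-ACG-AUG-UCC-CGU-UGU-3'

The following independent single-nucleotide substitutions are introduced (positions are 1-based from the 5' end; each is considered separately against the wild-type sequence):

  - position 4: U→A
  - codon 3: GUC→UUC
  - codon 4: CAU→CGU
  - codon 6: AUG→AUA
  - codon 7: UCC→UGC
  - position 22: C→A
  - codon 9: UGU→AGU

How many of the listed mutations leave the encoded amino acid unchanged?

0

Codon 2: UGC (Cys) → AGC (Ser) — missense.
Codon 3: GUC (Val) → UUC (Phe) — missense.
Codon 4: CAU (His) → CGU (Arg) — missense.
Codon 6: AUG (Met) → AUA (Ile) — missense.
Codon 7: UCC (Ser) → UGC (Cys) — missense.
Codon 8: CGU (Arg) → AGU (Ser) — missense.
Codon 9: UGU (Cys) → AGU (Ser) — missense.
Synonymous: 0 of 7.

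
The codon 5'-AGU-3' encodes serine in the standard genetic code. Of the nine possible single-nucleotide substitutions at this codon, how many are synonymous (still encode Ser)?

1

Position 1: none → 0 synonymous.
Position 2: none → 0 synonymous.
Position 3: AGC → 1 synonymous.
Total: 0 + 0 + 1 = 1.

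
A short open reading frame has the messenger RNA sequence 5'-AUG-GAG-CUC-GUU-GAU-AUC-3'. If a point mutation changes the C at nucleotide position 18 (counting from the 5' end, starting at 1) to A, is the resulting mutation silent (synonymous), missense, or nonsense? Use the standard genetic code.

silent

Position 18 falls in codon 6: AUC → Ile.
After the substitution the codon is AUA → Ile.
Both encode Ile, so the change is synonymous.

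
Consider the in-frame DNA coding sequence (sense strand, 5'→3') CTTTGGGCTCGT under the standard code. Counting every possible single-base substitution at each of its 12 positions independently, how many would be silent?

9

Codon 1 (CTT, Leu): 3 synonymous substitutions.
Codon 2 (TGG, Trp): 0 synonymous substitutions.
Codon 3 (GCT, Ala): 3 synonymous substitutions.
Codon 4 (CGT, Arg): 3 synonymous substitutions.
Total: 3 + 0 + 3 + 3 = 9.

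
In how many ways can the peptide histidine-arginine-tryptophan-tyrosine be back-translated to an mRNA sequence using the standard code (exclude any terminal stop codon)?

His: 2 codons.
Arg: 6 codons.
Trp: 1 codon.
Tyr: 2 codons.
2 × 6 × 1 × 2 = 24.

24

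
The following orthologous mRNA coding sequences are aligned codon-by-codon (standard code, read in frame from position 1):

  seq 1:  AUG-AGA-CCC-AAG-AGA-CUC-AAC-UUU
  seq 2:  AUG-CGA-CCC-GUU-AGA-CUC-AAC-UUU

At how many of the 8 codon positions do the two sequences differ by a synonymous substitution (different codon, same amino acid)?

Codon 1: AUG Met / AUG Met — identical.
Codon 2: AGA Arg / CGA Arg — synonymous.
Codon 3: CCC Pro / CCC Pro — identical.
Codon 4: AAG Lys / GUU Val — nonsynonymous.
Codon 5: AGA Arg / AGA Arg — identical.
Codon 6: CUC Leu / CUC Leu — identical.
Codon 7: AAC Asn / AAC Asn — identical.
Codon 8: UUU Phe / UUU Phe — identical.
Synonymous differences: 1.

1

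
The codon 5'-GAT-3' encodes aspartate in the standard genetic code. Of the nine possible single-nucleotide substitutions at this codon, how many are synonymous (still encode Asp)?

1

Position 1: none → 0 synonymous.
Position 2: none → 0 synonymous.
Position 3: GAC → 1 synonymous.
Total: 0 + 0 + 1 = 1.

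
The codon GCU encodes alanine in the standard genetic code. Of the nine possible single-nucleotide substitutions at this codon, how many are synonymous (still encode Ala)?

3

Position 1: none → 0 synonymous.
Position 2: none → 0 synonymous.
Position 3: GCC, GCA, GCG → 3 synonymous.
Total: 0 + 0 + 3 = 3.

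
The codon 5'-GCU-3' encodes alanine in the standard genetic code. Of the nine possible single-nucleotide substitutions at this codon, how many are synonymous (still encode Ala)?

3

Position 1: none → 0 synonymous.
Position 2: none → 0 synonymous.
Position 3: GCC, GCA, GCG → 3 synonymous.
Total: 0 + 0 + 3 = 3.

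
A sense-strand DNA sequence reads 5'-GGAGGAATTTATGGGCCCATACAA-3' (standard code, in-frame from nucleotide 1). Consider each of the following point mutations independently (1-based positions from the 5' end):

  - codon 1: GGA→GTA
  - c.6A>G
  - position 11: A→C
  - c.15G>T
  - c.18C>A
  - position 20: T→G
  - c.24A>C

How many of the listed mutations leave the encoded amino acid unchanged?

3

Codon 1: GGA (Gly) → GTA (Val) — missense.
Codon 2: GGA (Gly) → GGG (Gly) — synonymous.
Codon 4: TAT (Tyr) → TCT (Ser) — missense.
Codon 5: GGG (Gly) → GGT (Gly) — synonymous.
Codon 6: CCC (Pro) → CCA (Pro) — synonymous.
Codon 7: ATA (Ile) → AGA (Arg) — missense.
Codon 8: CAA (Gln) → CAC (His) — missense.
Synonymous: 3 of 7.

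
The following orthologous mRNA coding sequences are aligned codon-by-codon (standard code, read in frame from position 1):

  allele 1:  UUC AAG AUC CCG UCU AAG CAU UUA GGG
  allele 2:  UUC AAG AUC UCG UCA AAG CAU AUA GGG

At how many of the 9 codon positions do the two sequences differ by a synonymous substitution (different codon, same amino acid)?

1

Codon 1: UUC Phe / UUC Phe — identical.
Codon 2: AAG Lys / AAG Lys — identical.
Codon 3: AUC Ile / AUC Ile — identical.
Codon 4: CCG Pro / UCG Ser — nonsynonymous.
Codon 5: UCU Ser / UCA Ser — synonymous.
Codon 6: AAG Lys / AAG Lys — identical.
Codon 7: CAU His / CAU His — identical.
Codon 8: UUA Leu / AUA Ile — nonsynonymous.
Codon 9: GGG Gly / GGG Gly — identical.
Synonymous differences: 1.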